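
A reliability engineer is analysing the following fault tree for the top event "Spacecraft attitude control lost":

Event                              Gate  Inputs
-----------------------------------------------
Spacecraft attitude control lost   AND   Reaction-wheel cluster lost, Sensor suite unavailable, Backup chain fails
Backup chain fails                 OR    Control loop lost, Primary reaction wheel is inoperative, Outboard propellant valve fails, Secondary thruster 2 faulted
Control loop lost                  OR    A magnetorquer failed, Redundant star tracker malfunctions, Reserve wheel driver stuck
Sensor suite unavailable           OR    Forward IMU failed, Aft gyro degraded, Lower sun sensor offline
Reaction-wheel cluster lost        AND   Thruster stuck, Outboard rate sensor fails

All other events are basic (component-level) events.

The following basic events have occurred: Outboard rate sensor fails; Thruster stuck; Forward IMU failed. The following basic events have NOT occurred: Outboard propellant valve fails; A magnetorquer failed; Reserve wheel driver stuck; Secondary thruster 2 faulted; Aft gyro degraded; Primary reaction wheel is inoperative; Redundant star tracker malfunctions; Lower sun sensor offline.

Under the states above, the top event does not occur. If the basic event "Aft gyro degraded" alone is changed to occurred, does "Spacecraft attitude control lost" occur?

Counterfactual: set "Aft gyro degraded" to occurred.
Reaction-wheel cluster lost [AND]: Thruster stuck=occurs, Outboard rate sensor fails=occurs → all inputs occur → occurs.
Sensor suite unavailable [OR]: Forward IMU failed=occurs, Aft gyro degraded=occurs, Lower sun sensor offline=not → at least one input occurs → occurs.
Control loop lost [OR]: A magnetorquer failed=not, Redundant star tracker malfunctions=not, Reserve wheel driver stuck=not → no input occurs → does not occur.
Backup chain fails [OR]: Control loop lost=not, Primary reaction wheel is inoperative=not, Outboard propellant valve fails=not, Secondary thruster 2 faulted=not → no input occurs → does not occur.
Spacecraft attitude control lost [AND]: Reaction-wheel cluster lost=occurs, Sensor suite unavailable=occurs, Backup chain fails=not → not all inputs occur → does not occur.

No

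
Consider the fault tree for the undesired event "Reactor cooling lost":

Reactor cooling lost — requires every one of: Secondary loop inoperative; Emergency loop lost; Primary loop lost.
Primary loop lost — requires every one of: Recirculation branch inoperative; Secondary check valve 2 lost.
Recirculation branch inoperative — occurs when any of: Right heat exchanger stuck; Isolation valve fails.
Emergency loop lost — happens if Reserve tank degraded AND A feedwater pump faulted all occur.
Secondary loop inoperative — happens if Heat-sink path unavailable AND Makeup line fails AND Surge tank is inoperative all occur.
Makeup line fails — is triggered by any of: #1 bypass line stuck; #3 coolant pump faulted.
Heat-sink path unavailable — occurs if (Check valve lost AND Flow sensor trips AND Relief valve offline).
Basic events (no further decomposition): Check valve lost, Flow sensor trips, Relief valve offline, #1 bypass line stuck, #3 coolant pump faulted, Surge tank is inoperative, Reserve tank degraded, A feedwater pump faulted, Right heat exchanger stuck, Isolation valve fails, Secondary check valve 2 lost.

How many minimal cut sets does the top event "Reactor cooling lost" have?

Heat-sink path unavailable [AND]: one cut set from each child combined → 1 × 1 × 1 = 1 cut set(s).
Makeup line fails [OR]: union of children's cut sets → 2 cut set(s).
Secondary loop inoperative [AND]: one cut set from each child combined → 1 × 2 × 1 = 2 cut set(s).
Emergency loop lost [AND]: one cut set from each child combined → 1 × 1 = 1 cut set(s).
Recirculation branch inoperative [OR]: union of children's cut sets → 2 cut set(s).
Primary loop lost [AND]: one cut set from each child combined → 2 × 1 = 2 cut set(s).
Reactor cooling lost [AND]: one cut set from each child combined → 2 × 1 × 2 = 4 cut set(s).
Minimal cut sets: {#1 bypass line stuck, A feedwater pump faulted, Check valve lost, Flow sensor trips, Relief valve offline, Reserve tank degraded, Right heat exchanger stuck, Secondary check valve 2 lost, Surge tank is inoperative}; {#1 bypass line stuck, A feedwater pump faulted, Check valve lost, Flow sensor trips, Isolation valve fails, Relief valve offline, Reserve tank degraded, Secondary check valve 2 lost, Surge tank is inoperative}; {#3 coolant pump faulted, A feedwater pump faulted, Check valve lost, Flow sensor trips, Relief valve offline, Reserve tank degraded, Right heat exchanger stuck, Secondary check valve 2 lost, Surge tank is inoperative}; {#3 coolant pump faulted, A feedwater pump faulted, Check valve lost, Flow sensor trips, Isolation valve fails, Relief valve offline, Reserve tank degraded, Secondary check valve 2 lost, Surge tank is inoperative}.

4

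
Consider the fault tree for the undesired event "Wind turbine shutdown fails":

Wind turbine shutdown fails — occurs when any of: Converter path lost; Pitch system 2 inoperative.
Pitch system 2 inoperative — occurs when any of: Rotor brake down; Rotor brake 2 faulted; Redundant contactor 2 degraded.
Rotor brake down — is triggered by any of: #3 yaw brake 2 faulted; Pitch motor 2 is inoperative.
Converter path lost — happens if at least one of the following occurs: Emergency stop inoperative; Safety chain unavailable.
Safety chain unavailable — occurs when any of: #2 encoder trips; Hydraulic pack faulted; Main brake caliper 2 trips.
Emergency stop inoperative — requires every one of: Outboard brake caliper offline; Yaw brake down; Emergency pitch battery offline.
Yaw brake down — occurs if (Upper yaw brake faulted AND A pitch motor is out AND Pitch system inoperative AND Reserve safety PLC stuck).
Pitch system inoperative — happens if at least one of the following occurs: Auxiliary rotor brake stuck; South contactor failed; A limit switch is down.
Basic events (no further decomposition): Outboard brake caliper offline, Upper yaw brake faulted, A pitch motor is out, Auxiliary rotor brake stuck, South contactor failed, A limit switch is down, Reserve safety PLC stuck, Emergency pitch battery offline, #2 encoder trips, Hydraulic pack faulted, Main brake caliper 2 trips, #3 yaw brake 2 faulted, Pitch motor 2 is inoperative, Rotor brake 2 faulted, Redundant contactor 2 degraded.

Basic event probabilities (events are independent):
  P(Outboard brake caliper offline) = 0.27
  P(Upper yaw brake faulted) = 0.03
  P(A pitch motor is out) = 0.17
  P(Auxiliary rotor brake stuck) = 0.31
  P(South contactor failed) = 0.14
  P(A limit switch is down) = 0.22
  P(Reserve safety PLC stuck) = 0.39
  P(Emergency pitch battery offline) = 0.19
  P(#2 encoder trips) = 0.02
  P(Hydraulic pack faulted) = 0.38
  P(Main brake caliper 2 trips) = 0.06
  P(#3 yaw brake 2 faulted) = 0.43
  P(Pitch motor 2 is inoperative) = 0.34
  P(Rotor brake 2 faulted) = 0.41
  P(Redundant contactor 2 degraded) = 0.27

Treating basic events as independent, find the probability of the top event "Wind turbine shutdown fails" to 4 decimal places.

0.9075

P(Pitch system inoperative) [OR] = 1 − (1−0.31) × (1−0.14) × (1−0.22) = 0.537148
P(Yaw brake down) [AND] = 0.03 × 0.17 × 0.537148 × 0.39 = 0.001068
P(Emergency stop inoperative) [AND] = 0.27 × 0.001068 × 0.19 = 0.000055
P(Safety chain unavailable) [OR] = 1 − (1−0.02) × (1−0.38) × (1−0.06) = 0.428856
P(Converter path lost) [OR] = 1 − (1−0.000055) × (1−0.428856) = 0.428887
P(Rotor brake down) [OR] = 1 − (1−0.43) × (1−0.34) = 0.623800
P(Pitch system 2 inoperative) [OR] = 1 − (1−0.623800) × (1−0.41) × (1−0.27) = 0.837971
P(Wind turbine shutdown fails) [OR] = 1 − (1−0.428887) × (1−0.837971) = 0.907463
Rounded to 4 decimal places: P(Wind turbine shutdown fails) ≈ 0.9075.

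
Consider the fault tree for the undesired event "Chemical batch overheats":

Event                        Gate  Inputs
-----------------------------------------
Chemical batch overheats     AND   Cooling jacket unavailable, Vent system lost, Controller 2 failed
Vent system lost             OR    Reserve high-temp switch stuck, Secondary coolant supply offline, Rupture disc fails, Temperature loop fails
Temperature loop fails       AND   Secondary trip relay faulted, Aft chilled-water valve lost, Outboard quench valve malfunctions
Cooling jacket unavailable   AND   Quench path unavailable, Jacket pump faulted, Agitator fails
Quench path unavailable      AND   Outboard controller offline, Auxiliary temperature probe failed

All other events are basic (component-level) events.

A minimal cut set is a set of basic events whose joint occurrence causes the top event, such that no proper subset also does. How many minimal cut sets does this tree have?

4

Quench path unavailable [AND]: one cut set from each child combined → 1 × 1 = 1 cut set(s).
Cooling jacket unavailable [AND]: one cut set from each child combined → 1 × 1 × 1 = 1 cut set(s).
Temperature loop fails [AND]: one cut set from each child combined → 1 × 1 × 1 = 1 cut set(s).
Vent system lost [OR]: union of children's cut sets → 4 cut set(s).
Chemical batch overheats [AND]: one cut set from each child combined → 1 × 4 × 1 = 4 cut set(s).
Minimal cut sets: {Agitator fails, Auxiliary temperature probe failed, Controller 2 failed, Jacket pump faulted, Outboard controller offline, Reserve high-temp switch stuck}; {Agitator fails, Auxiliary temperature probe failed, Controller 2 failed, Jacket pump faulted, Outboard controller offline, Secondary coolant supply offline}; {Agitator fails, Auxiliary temperature probe failed, Controller 2 failed, Jacket pump faulted, Outboard controller offline, Rupture disc fails}; {Aft chilled-water valve lost, Agitator fails, Auxiliary temperature probe failed, Controller 2 failed, Jacket pump faulted, Outboard controller offline, Outboard quench valve malfunctions, Secondary trip relay faulted}.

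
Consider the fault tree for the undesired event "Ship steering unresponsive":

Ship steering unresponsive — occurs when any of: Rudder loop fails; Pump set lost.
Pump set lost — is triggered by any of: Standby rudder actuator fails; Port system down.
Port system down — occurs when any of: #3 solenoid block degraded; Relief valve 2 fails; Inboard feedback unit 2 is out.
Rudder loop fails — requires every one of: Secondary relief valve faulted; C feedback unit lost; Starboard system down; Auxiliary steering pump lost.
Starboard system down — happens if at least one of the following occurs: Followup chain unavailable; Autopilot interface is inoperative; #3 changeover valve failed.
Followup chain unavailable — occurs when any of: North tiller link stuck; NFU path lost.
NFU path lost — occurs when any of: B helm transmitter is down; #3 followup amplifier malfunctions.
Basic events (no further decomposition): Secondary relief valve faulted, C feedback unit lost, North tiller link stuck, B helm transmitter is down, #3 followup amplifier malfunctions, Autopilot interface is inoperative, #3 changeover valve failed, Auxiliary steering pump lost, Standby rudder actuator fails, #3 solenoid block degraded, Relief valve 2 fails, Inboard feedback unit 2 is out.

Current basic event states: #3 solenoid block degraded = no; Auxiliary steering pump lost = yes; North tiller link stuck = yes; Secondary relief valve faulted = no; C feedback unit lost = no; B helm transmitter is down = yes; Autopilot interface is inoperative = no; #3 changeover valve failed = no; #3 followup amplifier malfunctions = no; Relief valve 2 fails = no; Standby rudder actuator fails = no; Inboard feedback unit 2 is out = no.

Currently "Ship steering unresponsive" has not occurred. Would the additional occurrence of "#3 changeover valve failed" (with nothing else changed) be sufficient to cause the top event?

Counterfactual: set "#3 changeover valve failed" to occurred.
NFU path lost [OR]: B helm transmitter is down=occurs, #3 followup amplifier malfunctions=not → at least one input occurs → occurs.
Followup chain unavailable [OR]: North tiller link stuck=occurs, NFU path lost=occurs → at least one input occurs → occurs.
Starboard system down [OR]: Followup chain unavailable=occurs, Autopilot interface is inoperative=not, #3 changeover valve failed=occurs → at least one input occurs → occurs.
Rudder loop fails [AND]: Secondary relief valve faulted=not, C feedback unit lost=not, Starboard system down=occurs, Auxiliary steering pump lost=occurs → not all inputs occur → does not occur.
Port system down [OR]: #3 solenoid block degraded=not, Relief valve 2 fails=not, Inboard feedback unit 2 is out=not → no input occurs → does not occur.
Pump set lost [OR]: Standby rudder actuator fails=not, Port system down=not → no input occurs → does not occur.
Ship steering unresponsive [OR]: Rudder loop fails=not, Pump set lost=not → no input occurs → does not occur.

No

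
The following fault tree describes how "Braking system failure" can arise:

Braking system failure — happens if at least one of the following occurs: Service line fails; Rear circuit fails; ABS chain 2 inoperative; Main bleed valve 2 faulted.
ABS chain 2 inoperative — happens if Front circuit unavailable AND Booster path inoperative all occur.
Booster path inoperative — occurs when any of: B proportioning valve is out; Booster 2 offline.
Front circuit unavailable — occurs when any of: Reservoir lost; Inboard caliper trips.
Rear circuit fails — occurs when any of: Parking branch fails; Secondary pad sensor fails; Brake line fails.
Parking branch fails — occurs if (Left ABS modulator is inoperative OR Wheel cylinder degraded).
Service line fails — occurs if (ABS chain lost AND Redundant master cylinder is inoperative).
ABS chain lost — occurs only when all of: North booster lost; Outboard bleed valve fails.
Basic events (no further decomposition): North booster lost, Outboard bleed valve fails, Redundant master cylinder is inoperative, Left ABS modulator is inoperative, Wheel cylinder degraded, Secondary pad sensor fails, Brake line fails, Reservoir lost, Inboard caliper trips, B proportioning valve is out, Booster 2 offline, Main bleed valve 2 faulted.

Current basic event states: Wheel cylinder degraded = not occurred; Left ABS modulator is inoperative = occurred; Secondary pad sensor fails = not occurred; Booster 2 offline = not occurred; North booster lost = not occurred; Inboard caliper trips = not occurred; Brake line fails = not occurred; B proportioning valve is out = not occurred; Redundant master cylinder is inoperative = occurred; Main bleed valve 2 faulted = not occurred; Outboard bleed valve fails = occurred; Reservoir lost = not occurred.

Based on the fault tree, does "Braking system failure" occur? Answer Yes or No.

Yes

ABS chain lost [AND]: North booster lost=not, Outboard bleed valve fails=occurs → not all inputs occur → does not occur.
Service line fails [AND]: ABS chain lost=not, Redundant master cylinder is inoperative=occurs → not all inputs occur → does not occur.
Parking branch fails [OR]: Left ABS modulator is inoperative=occurs, Wheel cylinder degraded=not → at least one input occurs → occurs.
Rear circuit fails [OR]: Parking branch fails=occurs, Secondary pad sensor fails=not, Brake line fails=not → at least one input occurs → occurs.
Front circuit unavailable [OR]: Reservoir lost=not, Inboard caliper trips=not → no input occurs → does not occur.
Booster path inoperative [OR]: B proportioning valve is out=not, Booster 2 offline=not → no input occurs → does not occur.
ABS chain 2 inoperative [AND]: Front circuit unavailable=not, Booster path inoperative=not → not all inputs occur → does not occur.
Braking system failure [OR]: Service line fails=not, Rear circuit fails=occurs, ABS chain 2 inoperative=not, Main bleed valve 2 faulted=not → at least one input occurs → occurs.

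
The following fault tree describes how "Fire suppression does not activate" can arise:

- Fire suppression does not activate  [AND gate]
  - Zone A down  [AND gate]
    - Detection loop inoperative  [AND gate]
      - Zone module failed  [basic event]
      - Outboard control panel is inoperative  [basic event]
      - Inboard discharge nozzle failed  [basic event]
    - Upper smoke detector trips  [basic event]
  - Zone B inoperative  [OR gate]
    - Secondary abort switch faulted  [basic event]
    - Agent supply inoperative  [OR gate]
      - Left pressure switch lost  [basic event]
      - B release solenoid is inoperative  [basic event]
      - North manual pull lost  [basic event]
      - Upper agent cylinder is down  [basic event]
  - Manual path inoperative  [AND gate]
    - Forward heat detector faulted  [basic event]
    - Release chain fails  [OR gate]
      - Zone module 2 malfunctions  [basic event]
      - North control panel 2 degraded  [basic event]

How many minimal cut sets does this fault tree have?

Detection loop inoperative [AND]: one cut set from each child combined → 1 × 1 × 1 = 1 cut set(s).
Zone A down [AND]: one cut set from each child combined → 1 × 1 = 1 cut set(s).
Agent supply inoperative [OR]: union of children's cut sets → 4 cut set(s).
Zone B inoperative [OR]: union of children's cut sets → 5 cut set(s).
Release chain fails [OR]: union of children's cut sets → 2 cut set(s).
Manual path inoperative [AND]: one cut set from each child combined → 1 × 2 = 2 cut set(s).
Fire suppression does not activate [AND]: one cut set from each child combined → 1 × 5 × 2 = 10 cut set(s).
Minimal cut sets: {Forward heat detector faulted, Inboard discharge nozzle failed, Outboard control panel is inoperative, Secondary abort switch faulted, Upper smoke detector trips, Zone module 2 malfunctions, Zone module failed}; {Forward heat detector faulted, Inboard discharge nozzle failed, North control panel 2 degraded, Outboard control panel is inoperative, Secondary abort switch faulted, Upper smoke detector trips, Zone module failed}; {Forward heat detector faulted, Inboard discharge nozzle failed, Left pressure switch lost, Outboard control panel is inoperative, Upper smoke detector trips, Zone module 2 malfunctions, Zone module failed}; {Forward heat detector faulted, Inboard discharge nozzle failed, Left pressure switch lost, North control panel 2 degraded, Outboard control panel is inoperative, Upper smoke detector trips, Zone module failed}; {B release solenoid is inoperative, Forward heat detector faulted, Inboard discharge nozzle failed, Outboard control panel is inoperative, Upper smoke detector trips, Zone module 2 malfunctions, Zone module failed}; {B release solenoid is inoperative, Forward heat detector faulted, Inboard discharge nozzle failed, North control panel 2 degraded, Outboard control panel is inoperative, Upper smoke detector trips, Zone module failed}; {Forward heat detector faulted, Inboard discharge nozzle failed, North manual pull lost, Outboard control panel is inoperative, Upper smoke detector trips, Zone module 2 malfunctions, Zone module failed}; {Forward heat detector faulted, Inboard discharge nozzle failed, North control panel 2 degraded, North manual pull lost, Outboard control panel is inoperative, Upper smoke detector trips, Zone module failed}; {Forward heat detector faulted, Inboard discharge nozzle failed, Outboard control panel is inoperative, Upper agent cylinder is down, Upper smoke detector trips, Zone module 2 malfunctions, Zone module failed}; {Forward heat detector faulted, Inboard discharge nozzle failed, North control panel 2 degraded, Outboard control panel is inoperative, Upper agent cylinder is down, Upper smoke detector trips, Zone module failed}.

10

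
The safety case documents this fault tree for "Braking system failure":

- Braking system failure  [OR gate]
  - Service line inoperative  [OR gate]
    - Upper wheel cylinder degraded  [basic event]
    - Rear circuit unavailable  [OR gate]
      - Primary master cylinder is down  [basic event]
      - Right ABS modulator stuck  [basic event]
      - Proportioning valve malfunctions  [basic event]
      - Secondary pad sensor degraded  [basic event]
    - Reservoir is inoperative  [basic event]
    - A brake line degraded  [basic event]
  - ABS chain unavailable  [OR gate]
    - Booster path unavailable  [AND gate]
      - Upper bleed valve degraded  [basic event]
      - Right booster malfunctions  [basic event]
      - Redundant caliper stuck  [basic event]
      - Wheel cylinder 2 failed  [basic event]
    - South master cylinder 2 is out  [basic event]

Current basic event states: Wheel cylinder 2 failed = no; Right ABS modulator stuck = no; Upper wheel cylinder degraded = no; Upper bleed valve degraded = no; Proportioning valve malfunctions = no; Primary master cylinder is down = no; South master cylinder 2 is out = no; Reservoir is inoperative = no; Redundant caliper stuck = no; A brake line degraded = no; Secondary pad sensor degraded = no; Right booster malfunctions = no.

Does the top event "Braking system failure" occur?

Rear circuit unavailable [OR]: Primary master cylinder is down=not, Right ABS modulator stuck=not, Proportioning valve malfunctions=not, Secondary pad sensor degraded=not → no input occurs → does not occur.
Service line inoperative [OR]: Upper wheel cylinder degraded=not, Rear circuit unavailable=not, Reservoir is inoperative=not, A brake line degraded=not → no input occurs → does not occur.
Booster path unavailable [AND]: Upper bleed valve degraded=not, Right booster malfunctions=not, Redundant caliper stuck=not, Wheel cylinder 2 failed=not → not all inputs occur → does not occur.
ABS chain unavailable [OR]: Booster path unavailable=not, South master cylinder 2 is out=not → no input occurs → does not occur.
Braking system failure [OR]: Service line inoperative=not, ABS chain unavailable=not → no input occurs → does not occur.

No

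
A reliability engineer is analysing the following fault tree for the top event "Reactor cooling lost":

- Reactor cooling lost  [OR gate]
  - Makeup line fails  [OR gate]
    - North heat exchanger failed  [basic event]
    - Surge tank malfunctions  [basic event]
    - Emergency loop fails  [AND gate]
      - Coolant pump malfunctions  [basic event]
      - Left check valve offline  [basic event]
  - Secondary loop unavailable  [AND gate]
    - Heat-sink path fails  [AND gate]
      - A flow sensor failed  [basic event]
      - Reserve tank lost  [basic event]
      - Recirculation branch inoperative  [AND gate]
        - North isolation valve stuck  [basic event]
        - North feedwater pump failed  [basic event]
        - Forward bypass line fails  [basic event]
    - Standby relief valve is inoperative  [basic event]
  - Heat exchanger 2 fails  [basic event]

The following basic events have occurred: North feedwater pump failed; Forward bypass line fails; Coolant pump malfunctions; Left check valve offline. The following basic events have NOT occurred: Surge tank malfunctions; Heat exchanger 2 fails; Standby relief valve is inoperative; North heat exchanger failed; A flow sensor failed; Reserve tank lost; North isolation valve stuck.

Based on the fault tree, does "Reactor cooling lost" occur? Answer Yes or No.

Yes

Emergency loop fails [AND]: Coolant pump malfunctions=occurs, Left check valve offline=occurs → all inputs occur → occurs.
Makeup line fails [OR]: North heat exchanger failed=not, Surge tank malfunctions=not, Emergency loop fails=occurs → at least one input occurs → occurs.
Recirculation branch inoperative [AND]: North isolation valve stuck=not, North feedwater pump failed=occurs, Forward bypass line fails=occurs → not all inputs occur → does not occur.
Heat-sink path fails [AND]: A flow sensor failed=not, Reserve tank lost=not, Recirculation branch inoperative=not → not all inputs occur → does not occur.
Secondary loop unavailable [AND]: Heat-sink path fails=not, Standby relief valve is inoperative=not → not all inputs occur → does not occur.
Reactor cooling lost [OR]: Makeup line fails=occurs, Secondary loop unavailable=not, Heat exchanger 2 fails=not → at least one input occurs → occurs.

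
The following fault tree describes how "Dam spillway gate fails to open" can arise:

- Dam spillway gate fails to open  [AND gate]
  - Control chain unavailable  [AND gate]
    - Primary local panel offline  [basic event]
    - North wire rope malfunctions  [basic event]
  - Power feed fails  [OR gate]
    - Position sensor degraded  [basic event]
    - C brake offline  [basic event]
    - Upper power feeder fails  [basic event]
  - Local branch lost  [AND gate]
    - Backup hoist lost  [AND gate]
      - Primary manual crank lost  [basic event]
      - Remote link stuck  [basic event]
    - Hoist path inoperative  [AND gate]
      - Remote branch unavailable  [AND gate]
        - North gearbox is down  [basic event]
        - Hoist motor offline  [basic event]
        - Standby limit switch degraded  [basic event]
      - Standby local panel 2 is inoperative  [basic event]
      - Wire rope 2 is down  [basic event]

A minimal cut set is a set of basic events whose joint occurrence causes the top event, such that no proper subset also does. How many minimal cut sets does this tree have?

Control chain unavailable [AND]: one cut set from each child combined → 1 × 1 = 1 cut set(s).
Power feed fails [OR]: union of children's cut sets → 3 cut set(s).
Backup hoist lost [AND]: one cut set from each child combined → 1 × 1 = 1 cut set(s).
Remote branch unavailable [AND]: one cut set from each child combined → 1 × 1 × 1 = 1 cut set(s).
Hoist path inoperative [AND]: one cut set from each child combined → 1 × 1 × 1 = 1 cut set(s).
Local branch lost [AND]: one cut set from each child combined → 1 × 1 = 1 cut set(s).
Dam spillway gate fails to open [AND]: one cut set from each child combined → 1 × 3 × 1 = 3 cut set(s).
Minimal cut sets: {Hoist motor offline, North gearbox is down, North wire rope malfunctions, Position sensor degraded, Primary local panel offline, Primary manual crank lost, Remote link stuck, Standby limit switch degraded, Standby local panel 2 is inoperative, Wire rope 2 is down}; {C brake offline, Hoist motor offline, North gearbox is down, North wire rope malfunctions, Primary local panel offline, Primary manual crank lost, Remote link stuck, Standby limit switch degraded, Standby local panel 2 is inoperative, Wire rope 2 is down}; {Hoist motor offline, North gearbox is down, North wire rope malfunctions, Primary local panel offline, Primary manual crank lost, Remote link stuck, Standby limit switch degraded, Standby local panel 2 is inoperative, Upper power feeder fails, Wire rope 2 is down}.

3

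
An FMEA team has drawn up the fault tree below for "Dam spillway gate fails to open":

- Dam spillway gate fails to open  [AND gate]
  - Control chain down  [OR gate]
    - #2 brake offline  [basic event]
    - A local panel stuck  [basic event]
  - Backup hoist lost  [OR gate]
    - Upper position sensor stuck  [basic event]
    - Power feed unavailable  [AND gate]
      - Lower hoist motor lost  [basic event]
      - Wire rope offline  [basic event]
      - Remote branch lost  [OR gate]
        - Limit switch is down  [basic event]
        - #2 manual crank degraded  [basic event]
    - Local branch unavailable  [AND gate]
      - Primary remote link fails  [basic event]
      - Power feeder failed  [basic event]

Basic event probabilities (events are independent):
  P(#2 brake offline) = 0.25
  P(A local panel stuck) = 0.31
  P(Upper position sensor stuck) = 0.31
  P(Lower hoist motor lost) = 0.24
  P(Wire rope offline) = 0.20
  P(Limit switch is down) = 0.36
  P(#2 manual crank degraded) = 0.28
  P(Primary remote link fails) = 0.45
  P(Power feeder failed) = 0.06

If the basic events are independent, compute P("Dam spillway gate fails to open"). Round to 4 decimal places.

0.1669

P(Control chain down) [OR] = 1 − (1−0.25) × (1−0.31) = 0.482500
P(Remote branch lost) [OR] = 1 − (1−0.36) × (1−0.28) = 0.539200
P(Power feed unavailable) [AND] = 0.24 × 0.20 × 0.539200 = 0.025882
P(Local branch unavailable) [AND] = 0.45 × 0.06 = 0.027000
P(Backup hoist lost) [OR] = 1 − (1−0.31) × (1−0.025882) × (1−0.027000) = 0.346006
P(Dam spillway gate fails to open) [AND] = 0.482500 × 0.346006 = 0.166948
Rounded to 4 decimal places: P(Dam spillway gate fails to open) ≈ 0.1669.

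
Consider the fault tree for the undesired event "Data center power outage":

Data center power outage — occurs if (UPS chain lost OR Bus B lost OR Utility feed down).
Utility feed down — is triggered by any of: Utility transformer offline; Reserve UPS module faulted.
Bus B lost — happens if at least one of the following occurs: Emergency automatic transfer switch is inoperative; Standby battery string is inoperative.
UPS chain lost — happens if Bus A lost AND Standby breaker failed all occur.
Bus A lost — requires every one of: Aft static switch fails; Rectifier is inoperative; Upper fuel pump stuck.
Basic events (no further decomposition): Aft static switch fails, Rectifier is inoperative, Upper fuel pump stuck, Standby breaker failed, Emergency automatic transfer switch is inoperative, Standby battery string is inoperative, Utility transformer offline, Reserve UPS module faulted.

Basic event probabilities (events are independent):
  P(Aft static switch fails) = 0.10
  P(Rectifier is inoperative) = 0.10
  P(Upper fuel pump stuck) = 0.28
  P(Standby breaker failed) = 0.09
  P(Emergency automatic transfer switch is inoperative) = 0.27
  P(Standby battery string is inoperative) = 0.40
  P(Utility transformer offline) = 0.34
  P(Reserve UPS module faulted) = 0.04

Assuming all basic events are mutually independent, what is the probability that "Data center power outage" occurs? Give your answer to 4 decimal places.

P(Bus A lost) [AND] = 0.10 × 0.10 × 0.28 = 0.002800
P(UPS chain lost) [AND] = 0.002800 × 0.09 = 0.000252
P(Bus B lost) [OR] = 1 − (1−0.27) × (1−0.40) = 0.562000
P(Utility feed down) [OR] = 1 − (1−0.34) × (1−0.04) = 0.366400
P(Data center power outage) [OR] = 1 − (1−0.000252) × (1−0.562000) × (1−0.366400) = 0.722553
Rounded to 4 decimal places: P(Data center power outage) ≈ 0.7226.

0.7226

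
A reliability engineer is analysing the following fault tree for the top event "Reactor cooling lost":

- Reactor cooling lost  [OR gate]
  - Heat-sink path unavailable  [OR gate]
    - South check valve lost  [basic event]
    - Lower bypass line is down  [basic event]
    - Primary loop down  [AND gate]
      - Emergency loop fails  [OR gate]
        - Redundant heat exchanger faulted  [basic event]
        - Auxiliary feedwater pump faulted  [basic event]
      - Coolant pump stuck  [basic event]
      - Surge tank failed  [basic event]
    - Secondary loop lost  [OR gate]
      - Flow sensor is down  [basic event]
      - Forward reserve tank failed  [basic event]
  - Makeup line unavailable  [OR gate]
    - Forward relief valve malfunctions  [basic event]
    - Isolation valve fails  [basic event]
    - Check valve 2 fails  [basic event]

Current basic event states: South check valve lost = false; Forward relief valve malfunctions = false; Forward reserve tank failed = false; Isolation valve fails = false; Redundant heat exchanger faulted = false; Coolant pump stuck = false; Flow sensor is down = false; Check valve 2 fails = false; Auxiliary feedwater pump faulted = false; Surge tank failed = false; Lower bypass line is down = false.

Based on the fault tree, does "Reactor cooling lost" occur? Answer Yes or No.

No

Emergency loop fails [OR]: Redundant heat exchanger faulted=not, Auxiliary feedwater pump faulted=not → no input occurs → does not occur.
Primary loop down [AND]: Emergency loop fails=not, Coolant pump stuck=not, Surge tank failed=not → not all inputs occur → does not occur.
Secondary loop lost [OR]: Flow sensor is down=not, Forward reserve tank failed=not → no input occurs → does not occur.
Heat-sink path unavailable [OR]: South check valve lost=not, Lower bypass line is down=not, Primary loop down=not, Secondary loop lost=not → no input occurs → does not occur.
Makeup line unavailable [OR]: Forward relief valve malfunctions=not, Isolation valve fails=not, Check valve 2 fails=not → no input occurs → does not occur.
Reactor cooling lost [OR]: Heat-sink path unavailable=not, Makeup line unavailable=not → no input occurs → does not occur.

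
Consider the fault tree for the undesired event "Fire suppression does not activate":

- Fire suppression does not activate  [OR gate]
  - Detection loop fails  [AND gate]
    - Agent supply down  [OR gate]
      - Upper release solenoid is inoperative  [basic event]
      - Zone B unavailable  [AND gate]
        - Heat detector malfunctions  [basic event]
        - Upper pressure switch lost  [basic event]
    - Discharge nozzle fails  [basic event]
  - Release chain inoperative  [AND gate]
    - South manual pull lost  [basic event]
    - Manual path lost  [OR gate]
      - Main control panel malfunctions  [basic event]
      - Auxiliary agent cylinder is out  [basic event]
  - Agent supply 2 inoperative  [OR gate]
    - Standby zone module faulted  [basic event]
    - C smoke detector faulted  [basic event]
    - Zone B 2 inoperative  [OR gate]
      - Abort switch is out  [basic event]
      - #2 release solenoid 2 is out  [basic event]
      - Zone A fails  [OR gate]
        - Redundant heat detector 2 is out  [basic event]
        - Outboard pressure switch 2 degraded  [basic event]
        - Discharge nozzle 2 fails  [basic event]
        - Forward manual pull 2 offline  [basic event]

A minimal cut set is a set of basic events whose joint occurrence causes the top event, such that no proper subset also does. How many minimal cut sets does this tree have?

Zone B unavailable [AND]: one cut set from each child combined → 1 × 1 = 1 cut set(s).
Agent supply down [OR]: union of children's cut sets → 2 cut set(s).
Detection loop fails [AND]: one cut set from each child combined → 2 × 1 = 2 cut set(s).
Manual path lost [OR]: union of children's cut sets → 2 cut set(s).
Release chain inoperative [AND]: one cut set from each child combined → 1 × 2 = 2 cut set(s).
Zone A fails [OR]: union of children's cut sets → 4 cut set(s).
Zone B 2 inoperative [OR]: union of children's cut sets → 6 cut set(s).
Agent supply 2 inoperative [OR]: union of children's cut sets → 8 cut set(s).
Fire suppression does not activate [OR]: union of children's cut sets → 12 cut set(s).

12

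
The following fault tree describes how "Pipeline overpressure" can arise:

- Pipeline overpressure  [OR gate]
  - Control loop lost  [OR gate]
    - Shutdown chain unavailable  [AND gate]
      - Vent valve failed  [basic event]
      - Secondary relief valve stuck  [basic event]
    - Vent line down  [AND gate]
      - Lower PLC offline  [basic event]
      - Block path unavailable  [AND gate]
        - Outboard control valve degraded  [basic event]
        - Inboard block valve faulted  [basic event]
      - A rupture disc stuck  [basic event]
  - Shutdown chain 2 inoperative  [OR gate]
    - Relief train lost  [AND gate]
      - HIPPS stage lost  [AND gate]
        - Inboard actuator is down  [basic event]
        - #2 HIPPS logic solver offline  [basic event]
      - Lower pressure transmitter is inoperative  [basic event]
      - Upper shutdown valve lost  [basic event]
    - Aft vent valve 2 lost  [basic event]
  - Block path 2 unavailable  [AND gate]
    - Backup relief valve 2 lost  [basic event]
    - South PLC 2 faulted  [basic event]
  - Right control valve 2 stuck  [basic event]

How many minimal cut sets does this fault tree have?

Shutdown chain unavailable [AND]: one cut set from each child combined → 1 × 1 = 1 cut set(s).
Block path unavailable [AND]: one cut set from each child combined → 1 × 1 = 1 cut set(s).
Vent line down [AND]: one cut set from each child combined → 1 × 1 × 1 = 1 cut set(s).
Control loop lost [OR]: union of children's cut sets → 2 cut set(s).
HIPPS stage lost [AND]: one cut set from each child combined → 1 × 1 = 1 cut set(s).
Relief train lost [AND]: one cut set from each child combined → 1 × 1 × 1 = 1 cut set(s).
Shutdown chain 2 inoperative [OR]: union of children's cut sets → 2 cut set(s).
Block path 2 unavailable [AND]: one cut set from each child combined → 1 × 1 = 1 cut set(s).
Pipeline overpressure [OR]: union of children's cut sets → 6 cut set(s).
Minimal cut sets: {Secondary relief valve stuck, Vent valve failed}; {A rupture disc stuck, Inboard block valve faulted, Lower PLC offline, Outboard control valve degraded}; {#2 HIPPS logic solver offline, Inboard actuator is down, Lower pressure transmitter is inoperative, Upper shutdown valve lost}; {Aft vent valve 2 lost}; {Backup relief valve 2 lost, South PLC 2 faulted}; {Right control valve 2 stuck}.

6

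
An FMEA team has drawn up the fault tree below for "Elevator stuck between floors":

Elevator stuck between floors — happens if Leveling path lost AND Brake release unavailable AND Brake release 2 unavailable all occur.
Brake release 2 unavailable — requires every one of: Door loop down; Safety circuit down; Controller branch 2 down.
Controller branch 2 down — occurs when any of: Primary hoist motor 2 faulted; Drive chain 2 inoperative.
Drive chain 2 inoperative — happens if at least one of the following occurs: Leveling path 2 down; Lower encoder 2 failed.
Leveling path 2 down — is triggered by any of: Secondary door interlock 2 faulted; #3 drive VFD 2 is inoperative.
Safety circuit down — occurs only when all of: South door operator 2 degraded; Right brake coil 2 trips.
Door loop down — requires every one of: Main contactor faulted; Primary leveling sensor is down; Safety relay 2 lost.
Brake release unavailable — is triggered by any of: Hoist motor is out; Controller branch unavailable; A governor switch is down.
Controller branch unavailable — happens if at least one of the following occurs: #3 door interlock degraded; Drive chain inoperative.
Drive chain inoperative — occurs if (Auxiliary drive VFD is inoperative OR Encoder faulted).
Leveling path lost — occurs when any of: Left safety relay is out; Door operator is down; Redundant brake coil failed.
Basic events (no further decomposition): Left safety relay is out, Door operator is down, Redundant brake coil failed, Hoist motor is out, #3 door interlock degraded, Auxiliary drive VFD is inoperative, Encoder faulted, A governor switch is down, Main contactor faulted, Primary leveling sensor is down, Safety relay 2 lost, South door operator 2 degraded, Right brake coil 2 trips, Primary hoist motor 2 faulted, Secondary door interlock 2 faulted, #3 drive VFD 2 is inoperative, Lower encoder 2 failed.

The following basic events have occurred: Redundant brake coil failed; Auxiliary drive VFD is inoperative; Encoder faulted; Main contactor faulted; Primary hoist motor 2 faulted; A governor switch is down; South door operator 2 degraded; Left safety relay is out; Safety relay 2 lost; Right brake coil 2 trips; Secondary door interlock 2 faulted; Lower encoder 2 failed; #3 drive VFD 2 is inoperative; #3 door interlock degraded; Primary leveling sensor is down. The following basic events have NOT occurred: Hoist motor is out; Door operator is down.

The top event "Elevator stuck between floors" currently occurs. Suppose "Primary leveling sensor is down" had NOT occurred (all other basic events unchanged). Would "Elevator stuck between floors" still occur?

No

Counterfactual: set "Primary leveling sensor is down" to not occurred.
Leveling path lost [OR]: Left safety relay is out=occurs, Door operator is down=not, Redundant brake coil failed=occurs → at least one input occurs → occurs.
Drive chain inoperative [OR]: Auxiliary drive VFD is inoperative=occurs, Encoder faulted=occurs → at least one input occurs → occurs.
Controller branch unavailable [OR]: #3 door interlock degraded=occurs, Drive chain inoperative=occurs → at least one input occurs → occurs.
Brake release unavailable [OR]: Hoist motor is out=not, Controller branch unavailable=occurs, A governor switch is down=occurs → at least one input occurs → occurs.
Door loop down [AND]: Main contactor faulted=occurs, Primary leveling sensor is down=not, Safety relay 2 lost=occurs → not all inputs occur → does not occur.
Safety circuit down [AND]: South door operator 2 degraded=occurs, Right brake coil 2 trips=occurs → all inputs occur → occurs.
Leveling path 2 down [OR]: Secondary door interlock 2 faulted=occurs, #3 drive VFD 2 is inoperative=occurs → at least one input occurs → occurs.
Drive chain 2 inoperative [OR]: Leveling path 2 down=occurs, Lower encoder 2 failed=occurs → at least one input occurs → occurs.
Controller branch 2 down [OR]: Primary hoist motor 2 faulted=occurs, Drive chain 2 inoperative=occurs → at least one input occurs → occurs.
Brake release 2 unavailable [AND]: Door loop down=not, Safety circuit down=occurs, Controller branch 2 down=occurs → not all inputs occur → does not occur.
Elevator stuck between floors [AND]: Leveling path lost=occurs, Brake release unavailable=occurs, Brake release 2 unavailable=not → not all inputs occur → does not occur.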